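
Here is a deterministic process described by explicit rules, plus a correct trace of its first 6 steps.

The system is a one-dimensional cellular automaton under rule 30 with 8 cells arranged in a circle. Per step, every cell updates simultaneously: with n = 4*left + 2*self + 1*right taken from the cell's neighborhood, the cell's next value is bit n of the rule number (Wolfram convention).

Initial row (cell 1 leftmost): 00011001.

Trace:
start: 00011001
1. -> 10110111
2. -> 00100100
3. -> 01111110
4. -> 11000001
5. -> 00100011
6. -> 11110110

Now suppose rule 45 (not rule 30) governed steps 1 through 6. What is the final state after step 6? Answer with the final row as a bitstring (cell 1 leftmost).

11110110

(re-executing steps 1..6 under rule 45; state before step 1: 00011001)
1. -> 01010001
2. -> 11110101
3. -> 00001111
4. -> 01101000
5. -> 01011011
6. -> 11110110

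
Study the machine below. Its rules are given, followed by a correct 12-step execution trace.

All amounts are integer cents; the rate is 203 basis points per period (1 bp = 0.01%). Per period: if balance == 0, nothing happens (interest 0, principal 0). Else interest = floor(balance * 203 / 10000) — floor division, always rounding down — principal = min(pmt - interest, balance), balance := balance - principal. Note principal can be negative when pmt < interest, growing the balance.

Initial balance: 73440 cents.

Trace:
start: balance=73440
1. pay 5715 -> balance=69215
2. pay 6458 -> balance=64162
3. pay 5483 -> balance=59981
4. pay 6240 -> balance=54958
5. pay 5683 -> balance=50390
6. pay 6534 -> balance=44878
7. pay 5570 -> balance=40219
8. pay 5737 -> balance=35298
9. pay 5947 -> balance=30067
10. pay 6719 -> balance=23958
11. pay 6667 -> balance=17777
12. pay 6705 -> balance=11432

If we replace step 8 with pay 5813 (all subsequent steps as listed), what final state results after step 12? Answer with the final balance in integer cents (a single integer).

11350

(re-executing from step 8 with the substitution; state before step 8: balance=40219)
8. pay 5813 -> balance=35222
9. pay 5947 -> balance=29990
10. pay 6719 -> balance=23879
11. pay 6667 -> balance=17696
12. pay 6705 -> balance=11350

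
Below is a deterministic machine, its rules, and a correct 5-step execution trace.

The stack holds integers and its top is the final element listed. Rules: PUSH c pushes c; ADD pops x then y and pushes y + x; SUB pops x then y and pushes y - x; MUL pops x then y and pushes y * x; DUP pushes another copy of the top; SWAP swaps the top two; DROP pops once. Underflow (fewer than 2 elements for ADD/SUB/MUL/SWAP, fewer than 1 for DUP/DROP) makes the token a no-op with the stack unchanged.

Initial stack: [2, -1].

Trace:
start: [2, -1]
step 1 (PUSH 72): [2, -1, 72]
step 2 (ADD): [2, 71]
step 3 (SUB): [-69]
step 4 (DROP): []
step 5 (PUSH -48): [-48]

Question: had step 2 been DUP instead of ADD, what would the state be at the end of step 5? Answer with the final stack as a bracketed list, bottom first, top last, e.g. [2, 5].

[2, -1, -48]

(re-executing from step 2 with the substitution; state before step 2: [2, -1, 72])
step 2 (DUP): [2, -1, 72, 72]
step 3 (SUB): [2, -1, 0]
step 4 (DROP): [2, -1]
step 5 (PUSH -48): [2, -1, -48]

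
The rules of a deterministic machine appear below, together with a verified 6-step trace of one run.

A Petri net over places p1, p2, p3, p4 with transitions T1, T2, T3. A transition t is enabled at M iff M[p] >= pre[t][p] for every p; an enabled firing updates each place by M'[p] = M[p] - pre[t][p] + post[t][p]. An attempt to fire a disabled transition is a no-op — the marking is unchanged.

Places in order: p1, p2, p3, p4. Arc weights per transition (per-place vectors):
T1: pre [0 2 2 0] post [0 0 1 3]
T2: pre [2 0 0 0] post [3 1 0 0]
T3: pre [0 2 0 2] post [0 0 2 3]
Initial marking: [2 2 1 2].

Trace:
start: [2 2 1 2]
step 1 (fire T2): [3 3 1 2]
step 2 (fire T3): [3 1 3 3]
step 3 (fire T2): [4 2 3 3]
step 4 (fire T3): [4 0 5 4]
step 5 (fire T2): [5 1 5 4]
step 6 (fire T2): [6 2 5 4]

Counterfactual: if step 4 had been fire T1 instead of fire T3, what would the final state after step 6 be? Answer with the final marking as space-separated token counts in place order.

(re-executing from step 4 with the substitution; state before step 4: [4 2 3 3])
step 4 (fire T1): [4 0 2 6]
step 5 (fire T2): [5 1 2 6]
step 6 (fire T2): [6 2 2 6]

6 2 2 6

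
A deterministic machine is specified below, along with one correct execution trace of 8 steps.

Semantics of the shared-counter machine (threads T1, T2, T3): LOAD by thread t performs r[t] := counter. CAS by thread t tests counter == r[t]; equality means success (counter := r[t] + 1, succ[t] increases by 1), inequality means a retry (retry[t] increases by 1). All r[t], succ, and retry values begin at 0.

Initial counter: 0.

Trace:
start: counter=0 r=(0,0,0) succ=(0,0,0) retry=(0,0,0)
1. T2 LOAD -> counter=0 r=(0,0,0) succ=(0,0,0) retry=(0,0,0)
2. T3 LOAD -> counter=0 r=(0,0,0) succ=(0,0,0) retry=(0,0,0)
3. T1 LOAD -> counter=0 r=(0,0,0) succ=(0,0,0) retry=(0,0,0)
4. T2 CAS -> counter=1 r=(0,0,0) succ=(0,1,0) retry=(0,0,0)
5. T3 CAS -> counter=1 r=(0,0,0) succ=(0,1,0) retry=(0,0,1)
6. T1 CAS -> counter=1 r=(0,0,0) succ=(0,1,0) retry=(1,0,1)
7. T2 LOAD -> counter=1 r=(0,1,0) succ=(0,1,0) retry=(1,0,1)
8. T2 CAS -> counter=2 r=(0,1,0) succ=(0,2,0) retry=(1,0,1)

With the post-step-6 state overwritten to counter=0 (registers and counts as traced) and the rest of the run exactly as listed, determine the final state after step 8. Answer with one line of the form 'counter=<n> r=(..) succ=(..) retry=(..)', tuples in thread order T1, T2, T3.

counter=1 r=(0,0,0) succ=(0,2,0) retry=(1,0,1)

state after step 6 := counter=0 r=(0,0,0) succ=(0,1,0) retry=(1,0,1)
7. T2 LOAD -> counter=0 r=(0,0,0) succ=(0,1,0) retry=(1,0,1)
8. T2 CAS -> counter=1 r=(0,0,0) succ=(0,2,0) retry=(1,0,1)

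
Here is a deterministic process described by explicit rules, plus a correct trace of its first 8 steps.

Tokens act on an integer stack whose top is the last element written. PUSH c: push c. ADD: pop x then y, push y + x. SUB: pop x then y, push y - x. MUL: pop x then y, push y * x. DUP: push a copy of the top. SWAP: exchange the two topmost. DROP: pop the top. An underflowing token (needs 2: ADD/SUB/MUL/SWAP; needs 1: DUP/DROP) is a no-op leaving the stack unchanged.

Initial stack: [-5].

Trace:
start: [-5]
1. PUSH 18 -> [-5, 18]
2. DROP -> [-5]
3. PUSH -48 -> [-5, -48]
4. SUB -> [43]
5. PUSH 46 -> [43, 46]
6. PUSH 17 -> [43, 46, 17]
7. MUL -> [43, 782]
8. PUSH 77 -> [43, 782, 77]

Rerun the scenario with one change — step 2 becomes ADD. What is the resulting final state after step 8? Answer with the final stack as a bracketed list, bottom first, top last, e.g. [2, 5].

[61, 782, 77]

(re-executing from step 2 with the substitution; state before step 2: [-5, 18])
2. ADD -> [13]
3. PUSH -48 -> [13, -48]
4. SUB -> [61]
5. PUSH 46 -> [61, 46]
6. PUSH 17 -> [61, 46, 17]
7. MUL -> [61, 782]
8. PUSH 77 -> [61, 782, 77]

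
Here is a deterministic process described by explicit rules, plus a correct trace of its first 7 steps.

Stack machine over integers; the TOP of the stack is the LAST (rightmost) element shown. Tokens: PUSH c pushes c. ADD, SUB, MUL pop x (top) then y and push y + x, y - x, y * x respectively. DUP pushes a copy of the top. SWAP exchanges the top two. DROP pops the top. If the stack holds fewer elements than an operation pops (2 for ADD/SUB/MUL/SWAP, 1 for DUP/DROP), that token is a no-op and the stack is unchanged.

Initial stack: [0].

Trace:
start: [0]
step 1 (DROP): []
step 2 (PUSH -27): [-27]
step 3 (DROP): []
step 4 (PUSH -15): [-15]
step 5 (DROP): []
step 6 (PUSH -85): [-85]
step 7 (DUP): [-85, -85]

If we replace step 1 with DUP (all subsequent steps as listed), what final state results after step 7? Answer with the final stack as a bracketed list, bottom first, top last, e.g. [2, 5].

(re-executing from step 1 with the substitution; state before step 1: [0])
step 1 (DUP): [0, 0]
step 2 (PUSH -27): [0, 0, -27]
step 3 (DROP): [0, 0]
step 4 (PUSH -15): [0, 0, -15]
step 5 (DROP): [0, 0]
step 6 (PUSH -85): [0, 0, -85]
step 7 (DUP): [0, 0, -85, -85]

[0, 0, -85, -85]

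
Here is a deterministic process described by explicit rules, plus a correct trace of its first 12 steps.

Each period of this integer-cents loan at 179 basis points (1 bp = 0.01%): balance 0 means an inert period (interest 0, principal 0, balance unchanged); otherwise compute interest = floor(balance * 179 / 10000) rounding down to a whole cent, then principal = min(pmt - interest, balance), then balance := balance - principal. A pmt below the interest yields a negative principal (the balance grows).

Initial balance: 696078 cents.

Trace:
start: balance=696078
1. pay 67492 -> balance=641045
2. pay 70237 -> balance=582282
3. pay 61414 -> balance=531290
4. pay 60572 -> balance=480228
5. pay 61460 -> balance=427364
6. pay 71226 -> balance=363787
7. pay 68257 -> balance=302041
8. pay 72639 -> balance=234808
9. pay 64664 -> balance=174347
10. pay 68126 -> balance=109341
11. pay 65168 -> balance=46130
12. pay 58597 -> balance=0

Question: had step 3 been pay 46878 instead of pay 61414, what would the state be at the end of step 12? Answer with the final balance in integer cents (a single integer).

(re-executing from step 3 with the substitution; state before step 3: balance=582282)
3. pay 46878 -> balance=545826
4. pay 60572 -> balance=495024
5. pay 61460 -> balance=442424
6. pay 71226 -> balance=379117
7. pay 68257 -> balance=317646
8. pay 72639 -> balance=250692
9. pay 64664 -> balance=190515
10. pay 68126 -> balance=125799
11. pay 65168 -> balance=62882
12. pay 58597 -> balance=5410

5410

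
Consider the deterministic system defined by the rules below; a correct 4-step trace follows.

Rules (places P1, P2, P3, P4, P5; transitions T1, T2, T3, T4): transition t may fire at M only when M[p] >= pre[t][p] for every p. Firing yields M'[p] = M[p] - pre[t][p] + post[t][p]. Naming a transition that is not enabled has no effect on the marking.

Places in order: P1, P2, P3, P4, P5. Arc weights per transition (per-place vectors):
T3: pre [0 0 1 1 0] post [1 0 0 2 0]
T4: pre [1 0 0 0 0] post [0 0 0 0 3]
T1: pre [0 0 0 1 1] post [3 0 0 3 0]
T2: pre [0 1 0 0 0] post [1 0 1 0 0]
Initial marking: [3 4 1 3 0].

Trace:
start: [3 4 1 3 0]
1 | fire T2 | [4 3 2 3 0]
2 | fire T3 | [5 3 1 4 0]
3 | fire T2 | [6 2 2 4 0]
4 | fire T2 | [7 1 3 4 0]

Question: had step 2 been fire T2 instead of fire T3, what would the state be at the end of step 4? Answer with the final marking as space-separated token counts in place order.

7 0 5 3 0

(re-executing from step 2 with the substitution; state before step 2: [4 3 2 3 0])
2 | fire T2 | [5 2 3 3 0]
3 | fire T2 | [6 1 4 3 0]
4 | fire T2 | [7 0 5 3 0]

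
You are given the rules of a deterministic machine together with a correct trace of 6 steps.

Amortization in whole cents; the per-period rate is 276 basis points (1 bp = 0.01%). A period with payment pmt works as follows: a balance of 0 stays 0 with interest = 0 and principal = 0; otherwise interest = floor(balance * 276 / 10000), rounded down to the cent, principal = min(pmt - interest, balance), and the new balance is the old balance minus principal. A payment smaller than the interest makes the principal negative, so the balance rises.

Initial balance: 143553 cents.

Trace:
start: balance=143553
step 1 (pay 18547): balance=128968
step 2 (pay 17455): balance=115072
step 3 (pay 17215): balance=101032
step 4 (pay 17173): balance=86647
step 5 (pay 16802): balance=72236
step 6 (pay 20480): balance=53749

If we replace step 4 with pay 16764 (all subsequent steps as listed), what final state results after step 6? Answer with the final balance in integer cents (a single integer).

54181

(re-executing from step 4 with the substitution; state before step 4: balance=101032)
step 4 (pay 16764): balance=87056
step 5 (pay 16802): balance=72656
step 6 (pay 20480): balance=54181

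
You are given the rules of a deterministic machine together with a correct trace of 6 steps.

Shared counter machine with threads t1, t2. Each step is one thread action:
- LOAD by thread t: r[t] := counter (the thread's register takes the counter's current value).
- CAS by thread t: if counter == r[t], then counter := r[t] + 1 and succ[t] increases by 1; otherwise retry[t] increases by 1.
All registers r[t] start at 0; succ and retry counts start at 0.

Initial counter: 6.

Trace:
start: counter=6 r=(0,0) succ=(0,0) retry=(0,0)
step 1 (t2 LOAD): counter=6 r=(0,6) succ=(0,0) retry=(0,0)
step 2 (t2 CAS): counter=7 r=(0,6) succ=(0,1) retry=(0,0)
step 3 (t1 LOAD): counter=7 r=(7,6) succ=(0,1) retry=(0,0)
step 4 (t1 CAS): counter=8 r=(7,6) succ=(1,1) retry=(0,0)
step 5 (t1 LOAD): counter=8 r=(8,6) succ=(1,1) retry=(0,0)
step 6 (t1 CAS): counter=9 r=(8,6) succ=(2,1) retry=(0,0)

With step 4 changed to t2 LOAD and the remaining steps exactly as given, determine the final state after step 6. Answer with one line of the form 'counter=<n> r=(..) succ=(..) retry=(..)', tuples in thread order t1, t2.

(re-executing from step 4 with the substitution; state before step 4: counter=7 r=(7,6) succ=(0,1) retry=(0,0))
step 4 (t2 LOAD): counter=7 r=(7,7) succ=(0,1) retry=(0,0)
step 5 (t1 LOAD): counter=7 r=(7,7) succ=(0,1) retry=(0,0)
step 6 (t1 CAS): counter=8 r=(7,7) succ=(1,1) retry=(0,0)

counter=8 r=(7,7) succ=(1,1) retry=(0,0)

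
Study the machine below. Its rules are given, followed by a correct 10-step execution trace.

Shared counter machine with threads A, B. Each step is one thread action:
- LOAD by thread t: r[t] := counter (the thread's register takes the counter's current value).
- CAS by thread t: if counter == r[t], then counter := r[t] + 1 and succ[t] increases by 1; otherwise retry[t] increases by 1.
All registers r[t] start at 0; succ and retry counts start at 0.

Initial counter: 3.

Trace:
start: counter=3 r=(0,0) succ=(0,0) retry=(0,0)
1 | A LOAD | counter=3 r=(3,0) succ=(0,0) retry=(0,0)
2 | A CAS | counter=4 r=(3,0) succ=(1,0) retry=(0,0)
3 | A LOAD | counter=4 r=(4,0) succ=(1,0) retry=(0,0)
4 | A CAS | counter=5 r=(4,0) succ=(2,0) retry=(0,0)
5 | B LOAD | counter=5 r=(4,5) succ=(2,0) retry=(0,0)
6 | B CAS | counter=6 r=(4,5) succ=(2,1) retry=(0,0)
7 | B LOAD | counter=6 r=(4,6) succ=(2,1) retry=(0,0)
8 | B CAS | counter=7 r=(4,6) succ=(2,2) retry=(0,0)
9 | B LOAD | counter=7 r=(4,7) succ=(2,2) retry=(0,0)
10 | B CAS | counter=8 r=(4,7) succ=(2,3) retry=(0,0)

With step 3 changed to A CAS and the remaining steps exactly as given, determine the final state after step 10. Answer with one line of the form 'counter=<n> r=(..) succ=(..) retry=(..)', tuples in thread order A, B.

counter=7 r=(3,6) succ=(1,3) retry=(2,0)

(re-executing from step 3 with the substitution; state before step 3: counter=4 r=(3,0) succ=(1,0) retry=(0,0))
3 | A CAS | counter=4 r=(3,0) succ=(1,0) retry=(1,0)
4 | A CAS | counter=4 r=(3,0) succ=(1,0) retry=(2,0)
5 | B LOAD | counter=4 r=(3,4) succ=(1,0) retry=(2,0)
6 | B CAS | counter=5 r=(3,4) succ=(1,1) retry=(2,0)
7 | B LOAD | counter=5 r=(3,5) succ=(1,1) retry=(2,0)
8 | B CAS | counter=6 r=(3,5) succ=(1,2) retry=(2,0)
9 | B LOAD | counter=6 r=(3,6) succ=(1,2) retry=(2,0)
10 | B CAS | counter=7 r=(3,6) succ=(1,3) retry=(2,0)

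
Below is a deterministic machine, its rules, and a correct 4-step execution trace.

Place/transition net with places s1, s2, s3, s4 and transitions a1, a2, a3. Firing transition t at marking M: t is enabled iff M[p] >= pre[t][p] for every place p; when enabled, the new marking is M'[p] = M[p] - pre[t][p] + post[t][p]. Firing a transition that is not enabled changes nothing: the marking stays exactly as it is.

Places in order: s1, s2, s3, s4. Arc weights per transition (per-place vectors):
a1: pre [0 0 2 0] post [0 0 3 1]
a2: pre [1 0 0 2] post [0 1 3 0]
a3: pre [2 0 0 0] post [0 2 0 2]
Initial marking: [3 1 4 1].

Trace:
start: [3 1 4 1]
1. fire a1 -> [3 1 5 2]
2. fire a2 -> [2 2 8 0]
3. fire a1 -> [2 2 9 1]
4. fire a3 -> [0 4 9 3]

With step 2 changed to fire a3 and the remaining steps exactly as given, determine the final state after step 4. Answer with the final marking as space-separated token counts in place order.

(re-executing from step 2 with the substitution; state before step 2: [3 1 5 2])
2. fire a3 -> [1 3 5 4]
3. fire a1 -> [1 3 6 5]
4. fire a3 -> [1 3 6 5]

1 3 6 5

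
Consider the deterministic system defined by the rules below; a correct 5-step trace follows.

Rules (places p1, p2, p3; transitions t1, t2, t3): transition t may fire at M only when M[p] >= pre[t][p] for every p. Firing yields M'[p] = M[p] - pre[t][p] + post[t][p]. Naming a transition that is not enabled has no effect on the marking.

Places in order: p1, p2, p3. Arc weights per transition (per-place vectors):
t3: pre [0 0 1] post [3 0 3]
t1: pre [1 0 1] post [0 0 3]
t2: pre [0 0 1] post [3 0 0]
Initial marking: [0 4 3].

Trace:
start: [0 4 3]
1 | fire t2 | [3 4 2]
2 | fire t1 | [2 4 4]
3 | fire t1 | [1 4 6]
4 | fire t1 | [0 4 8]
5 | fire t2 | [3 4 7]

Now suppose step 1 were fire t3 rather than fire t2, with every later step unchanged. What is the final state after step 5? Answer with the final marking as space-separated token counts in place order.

3 4 10

(re-executing from step 1 with the substitution; state before step 1: [0 4 3])
1 | fire t3 | [3 4 5]
2 | fire t1 | [2 4 7]
3 | fire t1 | [1 4 9]
4 | fire t1 | [0 4 11]
5 | fire t2 | [3 4 10]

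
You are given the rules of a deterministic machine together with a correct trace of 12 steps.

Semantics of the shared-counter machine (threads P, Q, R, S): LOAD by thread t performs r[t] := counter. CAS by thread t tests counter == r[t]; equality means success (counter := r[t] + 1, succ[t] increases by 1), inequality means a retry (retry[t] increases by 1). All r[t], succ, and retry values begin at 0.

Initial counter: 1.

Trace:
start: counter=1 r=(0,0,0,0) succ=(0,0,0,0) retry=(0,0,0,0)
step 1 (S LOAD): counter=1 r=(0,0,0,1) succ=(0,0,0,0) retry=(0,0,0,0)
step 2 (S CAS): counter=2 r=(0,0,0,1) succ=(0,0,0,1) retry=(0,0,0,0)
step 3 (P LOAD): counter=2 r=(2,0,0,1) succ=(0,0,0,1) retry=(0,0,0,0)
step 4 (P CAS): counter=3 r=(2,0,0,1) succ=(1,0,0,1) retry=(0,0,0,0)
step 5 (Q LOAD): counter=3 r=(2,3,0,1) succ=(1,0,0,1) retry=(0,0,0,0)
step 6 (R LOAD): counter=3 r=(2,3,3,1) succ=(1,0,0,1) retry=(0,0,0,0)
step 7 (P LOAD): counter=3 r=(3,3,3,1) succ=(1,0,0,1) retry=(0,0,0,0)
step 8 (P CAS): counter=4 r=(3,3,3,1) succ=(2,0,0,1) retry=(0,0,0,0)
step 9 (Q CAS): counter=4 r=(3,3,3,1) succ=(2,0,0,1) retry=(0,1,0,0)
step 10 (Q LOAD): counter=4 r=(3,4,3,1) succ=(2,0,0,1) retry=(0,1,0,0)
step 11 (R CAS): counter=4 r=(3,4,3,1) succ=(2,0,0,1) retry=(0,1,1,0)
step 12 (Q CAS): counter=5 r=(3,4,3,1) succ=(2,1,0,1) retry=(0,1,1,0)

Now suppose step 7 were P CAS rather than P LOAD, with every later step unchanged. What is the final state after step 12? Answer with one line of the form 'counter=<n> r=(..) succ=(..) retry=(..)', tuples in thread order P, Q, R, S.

counter=5 r=(2,4,3,1) succ=(1,2,0,1) retry=(2,0,1,0)

(re-executing from step 7 with the substitution; state before step 7: counter=3 r=(2,3,3,1) succ=(1,0,0,1) retry=(0,0,0,0))
step 7 (P CAS): counter=3 r=(2,3,3,1) succ=(1,0,0,1) retry=(1,0,0,0)
step 8 (P CAS): counter=3 r=(2,3,3,1) succ=(1,0,0,1) retry=(2,0,0,0)
step 9 (Q CAS): counter=4 r=(2,3,3,1) succ=(1,1,0,1) retry=(2,0,0,0)
step 10 (Q LOAD): counter=4 r=(2,4,3,1) succ=(1,1,0,1) retry=(2,0,0,0)
step 11 (R CAS): counter=4 r=(2,4,3,1) succ=(1,1,0,1) retry=(2,0,1,0)
step 12 (Q CAS): counter=5 r=(2,4,3,1) succ=(1,2,0,1) retry=(2,0,1,0)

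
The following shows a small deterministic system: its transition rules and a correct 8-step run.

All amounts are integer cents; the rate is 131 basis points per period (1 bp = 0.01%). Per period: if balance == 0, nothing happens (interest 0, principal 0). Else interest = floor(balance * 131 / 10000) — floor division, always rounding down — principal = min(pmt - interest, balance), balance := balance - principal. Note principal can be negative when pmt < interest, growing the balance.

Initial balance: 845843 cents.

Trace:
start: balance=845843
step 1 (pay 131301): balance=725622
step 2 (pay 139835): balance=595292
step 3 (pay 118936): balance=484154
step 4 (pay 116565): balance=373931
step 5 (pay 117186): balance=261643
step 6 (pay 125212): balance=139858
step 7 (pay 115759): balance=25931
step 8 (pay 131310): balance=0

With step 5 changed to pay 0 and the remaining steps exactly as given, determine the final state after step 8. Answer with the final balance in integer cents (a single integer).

(re-executing from step 5 with the substitution; state before step 5: balance=373931)
step 5 (pay 0): balance=378829
step 6 (pay 125212): balance=258579
step 7 (pay 115759): balance=146207
step 8 (pay 131310): balance=16812

16812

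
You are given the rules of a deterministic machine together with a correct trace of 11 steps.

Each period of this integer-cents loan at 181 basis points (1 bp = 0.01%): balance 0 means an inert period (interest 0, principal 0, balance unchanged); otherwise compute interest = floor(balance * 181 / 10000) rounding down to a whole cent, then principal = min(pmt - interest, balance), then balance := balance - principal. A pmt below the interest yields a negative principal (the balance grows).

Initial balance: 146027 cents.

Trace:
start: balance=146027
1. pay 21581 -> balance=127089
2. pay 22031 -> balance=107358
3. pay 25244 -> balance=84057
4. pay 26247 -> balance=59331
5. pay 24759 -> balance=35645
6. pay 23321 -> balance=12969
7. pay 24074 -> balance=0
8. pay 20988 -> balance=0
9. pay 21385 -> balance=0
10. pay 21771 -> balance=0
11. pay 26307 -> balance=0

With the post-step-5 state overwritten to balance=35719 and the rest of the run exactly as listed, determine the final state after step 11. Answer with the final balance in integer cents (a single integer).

0

state after step 5 := balance=35719
6. pay 23321 -> balance=13044
7. pay 24074 -> balance=0
8. pay 20988 -> balance=0
9. pay 21385 -> balance=0
10. pay 21771 -> balance=0
11. pay 26307 -> balance=0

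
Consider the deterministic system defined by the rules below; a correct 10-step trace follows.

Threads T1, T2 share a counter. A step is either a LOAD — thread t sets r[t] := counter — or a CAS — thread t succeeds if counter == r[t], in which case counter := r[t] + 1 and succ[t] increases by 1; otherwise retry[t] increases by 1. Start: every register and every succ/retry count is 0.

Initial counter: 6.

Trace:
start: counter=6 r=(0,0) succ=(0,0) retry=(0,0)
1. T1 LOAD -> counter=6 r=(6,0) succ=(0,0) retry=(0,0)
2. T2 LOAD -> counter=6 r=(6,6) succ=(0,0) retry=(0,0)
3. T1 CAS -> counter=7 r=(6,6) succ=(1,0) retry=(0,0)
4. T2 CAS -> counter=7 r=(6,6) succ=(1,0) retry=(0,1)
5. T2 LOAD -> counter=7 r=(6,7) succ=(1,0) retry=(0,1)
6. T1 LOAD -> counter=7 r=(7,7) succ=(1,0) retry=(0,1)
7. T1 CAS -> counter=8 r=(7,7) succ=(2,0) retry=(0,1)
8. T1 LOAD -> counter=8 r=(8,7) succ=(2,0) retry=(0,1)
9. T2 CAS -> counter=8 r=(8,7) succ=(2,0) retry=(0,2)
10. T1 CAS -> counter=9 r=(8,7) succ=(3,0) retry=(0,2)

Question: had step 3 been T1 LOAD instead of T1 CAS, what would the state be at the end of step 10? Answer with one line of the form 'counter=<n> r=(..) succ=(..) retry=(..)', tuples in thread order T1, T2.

(re-executing from step 3 with the substitution; state before step 3: counter=6 r=(6,6) succ=(0,0) retry=(0,0))
3. T1 LOAD -> counter=6 r=(6,6) succ=(0,0) retry=(0,0)
4. T2 CAS -> counter=7 r=(6,6) succ=(0,1) retry=(0,0)
5. T2 LOAD -> counter=7 r=(6,7) succ=(0,1) retry=(0,0)
6. T1 LOAD -> counter=7 r=(7,7) succ=(0,1) retry=(0,0)
7. T1 CAS -> counter=8 r=(7,7) succ=(1,1) retry=(0,0)
8. T1 LOAD -> counter=8 r=(8,7) succ=(1,1) retry=(0,0)
9. T2 CAS -> counter=8 r=(8,7) succ=(1,1) retry=(0,1)
10. T1 CAS -> counter=9 r=(8,7) succ=(2,1) retry=(0,1)

counter=9 r=(8,7) succ=(2,1) retry=(0,1)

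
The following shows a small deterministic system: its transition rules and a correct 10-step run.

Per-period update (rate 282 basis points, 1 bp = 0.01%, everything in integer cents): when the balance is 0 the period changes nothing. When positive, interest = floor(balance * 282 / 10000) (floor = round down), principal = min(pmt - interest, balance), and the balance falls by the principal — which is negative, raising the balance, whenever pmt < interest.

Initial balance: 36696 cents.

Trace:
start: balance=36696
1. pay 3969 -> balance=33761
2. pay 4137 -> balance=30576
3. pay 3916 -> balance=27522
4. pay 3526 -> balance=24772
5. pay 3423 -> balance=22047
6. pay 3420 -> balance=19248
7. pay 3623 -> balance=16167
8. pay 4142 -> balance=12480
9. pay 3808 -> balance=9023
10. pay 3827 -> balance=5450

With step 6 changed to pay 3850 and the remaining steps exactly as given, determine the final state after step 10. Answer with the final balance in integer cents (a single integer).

4971

(re-executing from step 6 with the substitution; state before step 6: balance=22047)
6. pay 3850 -> balance=18818
7. pay 3623 -> balance=15725
8. pay 4142 -> balance=12026
9. pay 3808 -> balance=8557
10. pay 3827 -> balance=4971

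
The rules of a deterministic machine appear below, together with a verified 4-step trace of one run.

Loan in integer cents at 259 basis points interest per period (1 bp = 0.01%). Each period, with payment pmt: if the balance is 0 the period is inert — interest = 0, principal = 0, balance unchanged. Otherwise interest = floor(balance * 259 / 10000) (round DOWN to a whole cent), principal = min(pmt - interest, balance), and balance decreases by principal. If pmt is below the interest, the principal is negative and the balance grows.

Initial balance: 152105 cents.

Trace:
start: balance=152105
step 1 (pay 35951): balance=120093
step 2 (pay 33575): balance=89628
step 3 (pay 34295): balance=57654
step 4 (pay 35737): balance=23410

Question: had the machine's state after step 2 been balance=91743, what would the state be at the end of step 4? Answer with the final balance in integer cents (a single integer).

state after step 2 := balance=91743
step 3 (pay 34295): balance=59824
step 4 (pay 35737): balance=25636

25636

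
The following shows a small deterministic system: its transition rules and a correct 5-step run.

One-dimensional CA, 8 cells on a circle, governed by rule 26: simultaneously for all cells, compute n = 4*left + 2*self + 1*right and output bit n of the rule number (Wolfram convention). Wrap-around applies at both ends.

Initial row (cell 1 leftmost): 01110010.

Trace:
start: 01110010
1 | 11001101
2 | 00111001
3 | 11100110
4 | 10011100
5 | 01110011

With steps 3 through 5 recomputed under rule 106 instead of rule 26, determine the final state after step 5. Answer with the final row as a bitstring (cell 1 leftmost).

10011001

(re-executing steps 3..5 under rule 106; state before step 3: 00111001)
3 | 01101010
4 | 11110100
5 | 10011001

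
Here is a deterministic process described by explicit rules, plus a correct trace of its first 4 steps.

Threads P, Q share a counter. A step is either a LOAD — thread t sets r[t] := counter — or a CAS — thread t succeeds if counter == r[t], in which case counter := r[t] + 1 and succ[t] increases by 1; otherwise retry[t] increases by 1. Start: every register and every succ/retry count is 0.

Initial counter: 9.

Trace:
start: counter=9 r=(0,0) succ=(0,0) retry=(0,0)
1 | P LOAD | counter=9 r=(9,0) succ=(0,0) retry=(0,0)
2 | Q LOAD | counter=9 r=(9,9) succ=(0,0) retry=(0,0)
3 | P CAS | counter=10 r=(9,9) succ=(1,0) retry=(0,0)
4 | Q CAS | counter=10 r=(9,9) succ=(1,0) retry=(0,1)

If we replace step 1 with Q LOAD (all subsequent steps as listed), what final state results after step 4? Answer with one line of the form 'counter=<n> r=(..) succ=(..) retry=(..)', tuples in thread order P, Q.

counter=10 r=(0,9) succ=(0,1) retry=(1,0)

(re-executing from step 1 with the substitution; state before step 1: counter=9 r=(0,0) succ=(0,0) retry=(0,0))
1 | Q LOAD | counter=9 r=(0,9) succ=(0,0) retry=(0,0)
2 | Q LOAD | counter=9 r=(0,9) succ=(0,0) retry=(0,0)
3 | P CAS | counter=9 r=(0,9) succ=(0,0) retry=(1,0)
4 | Q CAS | counter=10 r=(0,9) succ=(0,1) retry=(1,0)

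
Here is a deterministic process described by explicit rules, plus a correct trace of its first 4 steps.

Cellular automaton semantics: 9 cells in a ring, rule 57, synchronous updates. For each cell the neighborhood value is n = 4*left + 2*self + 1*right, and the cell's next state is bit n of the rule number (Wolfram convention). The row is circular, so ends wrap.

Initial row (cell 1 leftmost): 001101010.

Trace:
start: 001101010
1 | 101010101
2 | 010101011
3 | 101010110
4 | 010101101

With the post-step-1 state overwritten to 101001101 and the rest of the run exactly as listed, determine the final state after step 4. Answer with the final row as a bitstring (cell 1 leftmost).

010101101

state after step 1 := 101001101
2 | 010101011
3 | 101010110
4 | 010101101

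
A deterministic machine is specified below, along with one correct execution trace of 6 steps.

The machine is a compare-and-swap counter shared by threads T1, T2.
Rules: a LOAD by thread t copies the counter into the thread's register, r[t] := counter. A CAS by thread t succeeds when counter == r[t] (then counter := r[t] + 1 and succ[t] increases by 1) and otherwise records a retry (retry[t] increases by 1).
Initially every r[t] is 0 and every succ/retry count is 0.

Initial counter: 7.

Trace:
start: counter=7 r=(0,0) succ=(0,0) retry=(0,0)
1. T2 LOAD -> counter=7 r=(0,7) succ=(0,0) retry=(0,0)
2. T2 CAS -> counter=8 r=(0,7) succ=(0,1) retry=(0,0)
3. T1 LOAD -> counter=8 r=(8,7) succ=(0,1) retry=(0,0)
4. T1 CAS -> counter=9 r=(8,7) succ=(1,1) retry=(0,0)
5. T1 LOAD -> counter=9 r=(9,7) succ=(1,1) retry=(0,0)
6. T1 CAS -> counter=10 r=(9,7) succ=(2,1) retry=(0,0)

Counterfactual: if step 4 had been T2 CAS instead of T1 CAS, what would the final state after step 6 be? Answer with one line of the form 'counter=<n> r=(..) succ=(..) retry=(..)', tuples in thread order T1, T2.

(re-executing from step 4 with the substitution; state before step 4: counter=8 r=(8,7) succ=(0,1) retry=(0,0))
4. T2 CAS -> counter=8 r=(8,7) succ=(0,1) retry=(0,1)
5. T1 LOAD -> counter=8 r=(8,7) succ=(0,1) retry=(0,1)
6. T1 CAS -> counter=9 r=(8,7) succ=(1,1) retry=(0,1)

counter=9 r=(8,7) succ=(1,1) retry=(0,1)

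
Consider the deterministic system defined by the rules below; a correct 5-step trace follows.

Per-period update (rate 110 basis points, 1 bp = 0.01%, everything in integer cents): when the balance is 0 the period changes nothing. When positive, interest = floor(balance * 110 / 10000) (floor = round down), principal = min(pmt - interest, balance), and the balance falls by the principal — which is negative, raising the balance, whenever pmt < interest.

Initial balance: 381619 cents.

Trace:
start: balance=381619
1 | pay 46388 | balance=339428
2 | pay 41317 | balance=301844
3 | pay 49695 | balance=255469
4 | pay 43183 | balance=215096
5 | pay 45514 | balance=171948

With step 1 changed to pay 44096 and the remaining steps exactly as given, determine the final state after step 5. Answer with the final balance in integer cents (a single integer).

174341

(re-executing from step 1 with the substitution; state before step 1: balance=381619)
1 | pay 44096 | balance=341720
2 | pay 41317 | balance=304161
3 | pay 49695 | balance=257811
4 | pay 43183 | balance=217463
5 | pay 45514 | balance=174341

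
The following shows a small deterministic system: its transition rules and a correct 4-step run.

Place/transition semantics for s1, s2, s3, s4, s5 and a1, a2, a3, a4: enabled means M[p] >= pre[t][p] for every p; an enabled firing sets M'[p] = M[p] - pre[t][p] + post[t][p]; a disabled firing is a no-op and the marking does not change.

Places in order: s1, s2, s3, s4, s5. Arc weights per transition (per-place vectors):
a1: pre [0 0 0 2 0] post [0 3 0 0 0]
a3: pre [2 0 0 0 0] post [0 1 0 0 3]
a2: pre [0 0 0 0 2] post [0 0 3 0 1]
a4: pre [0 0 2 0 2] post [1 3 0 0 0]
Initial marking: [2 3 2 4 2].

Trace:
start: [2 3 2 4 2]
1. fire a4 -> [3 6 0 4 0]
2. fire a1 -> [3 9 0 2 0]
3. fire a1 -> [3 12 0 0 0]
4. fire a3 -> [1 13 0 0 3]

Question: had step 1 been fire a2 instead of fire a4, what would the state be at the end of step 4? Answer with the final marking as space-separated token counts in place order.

0 10 5 0 4

(re-executing from step 1 with the substitution; state before step 1: [2 3 2 4 2])
1. fire a2 -> [2 3 5 4 1]
2. fire a1 -> [2 6 5 2 1]
3. fire a1 -> [2 9 5 0 1]
4. fire a3 -> [0 10 5 0 4]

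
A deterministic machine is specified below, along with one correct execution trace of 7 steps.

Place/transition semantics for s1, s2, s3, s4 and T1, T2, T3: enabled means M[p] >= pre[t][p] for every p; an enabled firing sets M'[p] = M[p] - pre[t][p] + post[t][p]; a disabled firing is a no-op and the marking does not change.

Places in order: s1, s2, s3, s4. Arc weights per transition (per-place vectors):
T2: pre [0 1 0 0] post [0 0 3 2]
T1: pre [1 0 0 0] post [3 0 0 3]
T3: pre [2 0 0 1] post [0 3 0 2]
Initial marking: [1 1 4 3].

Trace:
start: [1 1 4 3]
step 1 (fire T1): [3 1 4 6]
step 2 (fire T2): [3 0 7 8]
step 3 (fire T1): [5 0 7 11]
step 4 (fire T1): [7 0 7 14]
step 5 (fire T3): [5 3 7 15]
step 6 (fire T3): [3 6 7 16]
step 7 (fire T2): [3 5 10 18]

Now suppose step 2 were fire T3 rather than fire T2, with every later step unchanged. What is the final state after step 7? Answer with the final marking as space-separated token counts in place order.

(re-executing from step 2 with the substitution; state before step 2: [3 1 4 6])
step 2 (fire T3): [1 4 4 7]
step 3 (fire T1): [3 4 4 10]
step 4 (fire T1): [5 4 4 13]
step 5 (fire T3): [3 7 4 14]
step 6 (fire T3): [1 10 4 15]
step 7 (fire T2): [1 9 7 17]

1 9 7 17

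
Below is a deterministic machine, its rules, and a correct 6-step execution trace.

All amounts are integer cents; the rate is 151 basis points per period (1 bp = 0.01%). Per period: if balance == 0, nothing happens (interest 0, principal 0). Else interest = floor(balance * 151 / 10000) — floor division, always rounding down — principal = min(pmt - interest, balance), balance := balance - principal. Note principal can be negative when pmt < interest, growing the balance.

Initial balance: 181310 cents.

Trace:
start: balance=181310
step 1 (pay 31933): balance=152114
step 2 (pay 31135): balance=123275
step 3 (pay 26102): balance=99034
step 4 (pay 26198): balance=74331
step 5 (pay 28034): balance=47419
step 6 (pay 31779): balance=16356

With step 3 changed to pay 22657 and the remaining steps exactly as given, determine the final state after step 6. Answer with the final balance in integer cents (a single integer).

19959

(re-executing from step 3 with the substitution; state before step 3: balance=123275)
step 3 (pay 22657): balance=102479
step 4 (pay 26198): balance=77828
step 5 (pay 28034): balance=50969
step 6 (pay 31779): balance=19959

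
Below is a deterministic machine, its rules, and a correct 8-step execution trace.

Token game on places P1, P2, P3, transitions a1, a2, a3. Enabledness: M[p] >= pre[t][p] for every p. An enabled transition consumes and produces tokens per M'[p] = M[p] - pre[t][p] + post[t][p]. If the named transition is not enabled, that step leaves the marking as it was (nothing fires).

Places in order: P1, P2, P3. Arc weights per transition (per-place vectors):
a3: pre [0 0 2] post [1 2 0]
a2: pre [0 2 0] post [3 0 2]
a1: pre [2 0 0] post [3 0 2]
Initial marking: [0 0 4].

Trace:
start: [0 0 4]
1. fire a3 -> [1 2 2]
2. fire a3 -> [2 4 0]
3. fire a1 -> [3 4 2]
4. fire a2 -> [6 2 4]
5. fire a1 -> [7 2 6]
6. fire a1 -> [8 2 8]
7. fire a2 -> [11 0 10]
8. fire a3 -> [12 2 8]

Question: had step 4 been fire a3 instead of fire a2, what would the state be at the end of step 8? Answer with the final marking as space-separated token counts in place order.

10 6 4

(re-executing from step 4 with the substitution; state before step 4: [3 4 2])
4. fire a3 -> [4 6 0]
5. fire a1 -> [5 6 2]
6. fire a1 -> [6 6 4]
7. fire a2 -> [9 4 6]
8. fire a3 -> [10 6 4]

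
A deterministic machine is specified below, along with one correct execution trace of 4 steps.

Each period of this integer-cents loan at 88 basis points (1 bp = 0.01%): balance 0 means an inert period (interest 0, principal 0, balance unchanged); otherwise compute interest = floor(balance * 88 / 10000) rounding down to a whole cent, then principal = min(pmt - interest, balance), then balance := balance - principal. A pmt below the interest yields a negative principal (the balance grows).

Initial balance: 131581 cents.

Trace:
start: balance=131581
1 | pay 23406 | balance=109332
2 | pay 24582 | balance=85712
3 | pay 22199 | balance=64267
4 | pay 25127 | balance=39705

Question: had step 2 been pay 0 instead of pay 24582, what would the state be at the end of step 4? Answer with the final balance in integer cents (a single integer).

64721

(re-executing from step 2 with the substitution; state before step 2: balance=109332)
2 | pay 0 | balance=110294
3 | pay 22199 | balance=89065
4 | pay 25127 | balance=64721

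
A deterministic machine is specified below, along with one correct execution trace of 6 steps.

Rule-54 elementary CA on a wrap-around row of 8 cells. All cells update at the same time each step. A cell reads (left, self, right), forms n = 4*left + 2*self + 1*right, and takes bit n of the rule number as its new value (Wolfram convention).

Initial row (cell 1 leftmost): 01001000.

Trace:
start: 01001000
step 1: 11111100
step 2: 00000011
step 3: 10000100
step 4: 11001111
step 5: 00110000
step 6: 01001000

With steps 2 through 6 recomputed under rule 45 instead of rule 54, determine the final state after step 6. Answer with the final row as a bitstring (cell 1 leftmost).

(re-executing steps 2..6 under rule 45; state before step 2: 11111100)
step 2: 10000000
step 3: 10111110
step 4: 11100001
step 5: 00001101
step 6: 01101011

01101011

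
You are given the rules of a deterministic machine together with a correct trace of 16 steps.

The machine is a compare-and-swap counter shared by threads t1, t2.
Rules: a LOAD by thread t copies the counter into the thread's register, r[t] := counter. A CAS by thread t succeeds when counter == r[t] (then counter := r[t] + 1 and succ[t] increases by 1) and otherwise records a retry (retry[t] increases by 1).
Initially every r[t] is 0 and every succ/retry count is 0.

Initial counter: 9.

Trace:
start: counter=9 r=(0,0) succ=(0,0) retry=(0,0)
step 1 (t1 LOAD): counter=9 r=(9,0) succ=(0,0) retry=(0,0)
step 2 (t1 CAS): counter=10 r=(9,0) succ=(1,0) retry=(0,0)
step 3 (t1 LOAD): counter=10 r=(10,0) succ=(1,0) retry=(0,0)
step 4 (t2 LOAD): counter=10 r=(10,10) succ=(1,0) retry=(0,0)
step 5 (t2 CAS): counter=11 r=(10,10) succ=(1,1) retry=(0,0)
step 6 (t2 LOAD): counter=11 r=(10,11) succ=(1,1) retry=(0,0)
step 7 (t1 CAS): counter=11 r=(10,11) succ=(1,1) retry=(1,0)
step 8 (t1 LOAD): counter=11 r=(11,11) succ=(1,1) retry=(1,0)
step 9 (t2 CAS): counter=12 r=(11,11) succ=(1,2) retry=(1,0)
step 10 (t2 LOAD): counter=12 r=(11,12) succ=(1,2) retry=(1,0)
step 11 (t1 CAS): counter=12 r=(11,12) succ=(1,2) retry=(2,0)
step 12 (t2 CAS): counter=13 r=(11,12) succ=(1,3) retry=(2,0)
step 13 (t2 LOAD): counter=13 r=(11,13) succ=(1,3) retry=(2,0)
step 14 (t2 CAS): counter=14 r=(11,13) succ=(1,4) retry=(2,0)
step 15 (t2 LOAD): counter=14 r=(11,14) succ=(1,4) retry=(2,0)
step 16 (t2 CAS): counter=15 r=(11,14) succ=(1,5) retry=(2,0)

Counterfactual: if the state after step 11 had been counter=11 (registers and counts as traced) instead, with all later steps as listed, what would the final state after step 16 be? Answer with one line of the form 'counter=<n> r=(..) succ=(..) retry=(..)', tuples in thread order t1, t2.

counter=13 r=(11,12) succ=(1,4) retry=(2,1)

state after step 11 := counter=11 r=(11,12) succ=(1,2) retry=(2,0)
step 12 (t2 CAS): counter=11 r=(11,12) succ=(1,2) retry=(2,1)
step 13 (t2 LOAD): counter=11 r=(11,11) succ=(1,2) retry=(2,1)
step 14 (t2 CAS): counter=12 r=(11,11) succ=(1,3) retry=(2,1)
step 15 (t2 LOAD): counter=12 r=(11,12) succ=(1,3) retry=(2,1)
step 16 (t2 CAS): counter=13 r=(11,12) succ=(1,4) retry=(2,1)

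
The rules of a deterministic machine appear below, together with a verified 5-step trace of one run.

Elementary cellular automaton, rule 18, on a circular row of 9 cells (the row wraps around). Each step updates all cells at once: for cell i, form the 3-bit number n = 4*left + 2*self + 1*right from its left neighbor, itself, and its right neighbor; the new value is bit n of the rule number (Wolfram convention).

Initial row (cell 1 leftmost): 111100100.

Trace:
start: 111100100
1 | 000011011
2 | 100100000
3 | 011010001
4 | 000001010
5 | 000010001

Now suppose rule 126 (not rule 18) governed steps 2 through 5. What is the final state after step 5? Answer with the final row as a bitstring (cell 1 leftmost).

(re-executing steps 2..5 under rule 126; state before step 2: 000011011)
2 | 100111111
3 | 111100000
4 | 100110001
5 | 111111011

111111011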